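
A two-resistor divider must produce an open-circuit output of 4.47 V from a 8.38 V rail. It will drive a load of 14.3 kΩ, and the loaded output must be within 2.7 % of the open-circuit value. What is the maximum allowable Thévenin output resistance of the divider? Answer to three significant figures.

Loading drop = R_th/(R_th + R_L) ≤ 0.0270, so R_th ≤ R_L · ε/(1−ε) = 14.3 kΩ × 0.0270/0.9730 = 397 Ω.

R_th ≤ 397 Ω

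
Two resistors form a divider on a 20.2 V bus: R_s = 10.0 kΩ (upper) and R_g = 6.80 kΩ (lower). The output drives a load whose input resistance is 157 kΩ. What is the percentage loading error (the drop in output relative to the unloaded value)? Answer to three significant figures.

The divider's output (Thévenin) resistance is R_s‖R_g = 4.048 kΩ.
Fractional drop under load = R_th/(R_th + R_L) = 4.048 / (4.048 + 157) = 0.02513.
So the output falls by 2.51 %.

2.51 %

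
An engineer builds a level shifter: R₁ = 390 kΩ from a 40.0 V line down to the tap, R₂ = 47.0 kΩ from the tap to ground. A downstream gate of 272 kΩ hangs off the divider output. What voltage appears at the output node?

V_out ≈ 3.73 V

The load sits in parallel with R₂: R₂‖R_L = (47.0 × 272) / (47.0 + 272) = 40.08 kΩ.
V_out = 40.0 × 40.08 / (390 + 40.08) = 40.0 × 40.08/430.1 = 3.73 V.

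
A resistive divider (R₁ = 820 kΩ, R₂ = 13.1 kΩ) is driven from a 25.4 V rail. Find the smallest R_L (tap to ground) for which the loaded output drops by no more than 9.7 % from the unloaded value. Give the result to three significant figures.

R_L(min) ≈ 120 kΩ

Output resistance R_th = R₁‖R₂ = (820 × 13.1)/833.1 = 12.89 kΩ.
The fractional drop is R_th/(R_th + R_L); requiring this ≤ 0.0970 gives R_L ≥ R_th(1/0.0970 − 1) = 12.89 × 9.309 = 120 kΩ.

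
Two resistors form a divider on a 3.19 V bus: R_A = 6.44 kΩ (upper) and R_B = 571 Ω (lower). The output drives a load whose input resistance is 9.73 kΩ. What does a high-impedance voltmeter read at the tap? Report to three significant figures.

V_out ≈ 0.247 V

The load sits in parallel with R_B: R_B‖R_L = (571 × 9730) / (571 + 9730) = 539.3 Ω.
V_out = 3.19 × 539.3 / (6440 + 539.3) = 3.19 × 539.3/6979 = 0.247 V.
(Unloaded it would have been 0.260 V.)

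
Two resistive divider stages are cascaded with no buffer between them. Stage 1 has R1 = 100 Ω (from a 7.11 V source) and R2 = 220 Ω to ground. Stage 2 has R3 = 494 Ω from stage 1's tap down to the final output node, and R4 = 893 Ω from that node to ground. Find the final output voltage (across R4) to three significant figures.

V_out ≈ 3.00 V

Stage 2 presents R3+R4 = 1387 Ω as a load on stage 1's tap.
Stage 1's lower leg becomes R2‖(R3+R4) = 189.9 Ω, so V_mid = 7.11 × 189.9/289.9 = 4.657 V.
Stage 2 is itself unloaded: V_out = V_mid × R4/(R3+R4) = 4.657 × 893/1387 = 3.00 V.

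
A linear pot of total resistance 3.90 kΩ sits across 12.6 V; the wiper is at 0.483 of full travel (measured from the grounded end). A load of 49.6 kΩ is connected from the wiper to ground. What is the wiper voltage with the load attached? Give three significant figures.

V ≈ 5.97 V

The wiper splits the pot into (1−α)R = 2.016 kΩ above and αR = 1.884 kΩ below.
Lower section ‖ load = 1.815 kΩ.
V_wiper = 12.6 × 1.815/(2.016 + 1.815) = 5.97 V.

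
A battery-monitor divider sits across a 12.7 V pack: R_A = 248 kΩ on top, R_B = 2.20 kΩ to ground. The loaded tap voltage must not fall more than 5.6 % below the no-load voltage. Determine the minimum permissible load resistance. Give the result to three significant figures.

Output resistance R_th = R_A‖R_B = (248 × 2.20)/250.2 = 2.181 kΩ.
The fractional drop is R_th/(R_th + R_L); requiring this ≤ 0.0560 gives R_L ≥ R_th(1/0.0560 − 1) = 2.181 × 16.86 = 36.8 kΩ.

R_L(min) ≈ 36.8 kΩ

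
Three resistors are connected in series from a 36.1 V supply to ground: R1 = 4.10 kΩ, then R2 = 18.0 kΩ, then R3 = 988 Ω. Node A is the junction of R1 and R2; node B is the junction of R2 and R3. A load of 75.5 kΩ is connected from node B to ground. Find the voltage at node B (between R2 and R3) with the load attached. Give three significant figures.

V ≈ 1.53 V

At node B, R3 is in parallel with the load: R3‖R_L = 975.2 Ω.
Below node A the resistance is R2 + (R3‖R_L) = 18980 Ω, so V_A = 36.1 × 18980/23080 = 29.69 V.
Then V_B = V_A × (R3‖R_L)/(R2 + R3‖R_L) = 29.69 × 975.2/18980 = 1.53 V.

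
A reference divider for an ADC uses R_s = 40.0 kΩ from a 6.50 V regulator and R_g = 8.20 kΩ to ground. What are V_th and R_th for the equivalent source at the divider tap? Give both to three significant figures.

V_th is the open-circuit tap voltage: 6.50 × 8.20/(40.0 + 8.20) = 1.11 V.
With the supply zeroed, R_s and R_g appear in parallel from the tap: R_th = R_s‖R_g = (40.0 × 8.20)/48.20 = 6.80 kΩ.

V_th = 1.11 V, R_th = 6.80 kΩ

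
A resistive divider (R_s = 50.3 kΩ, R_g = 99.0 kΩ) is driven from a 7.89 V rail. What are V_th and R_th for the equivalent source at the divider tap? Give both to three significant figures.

V_th is the open-circuit tap voltage: 7.89 × 99.0/(50.3 + 99.0) = 5.23 V.
With the supply zeroed, R_s and R_g appear in parallel from the tap: R_th = R_s‖R_g = (50.3 × 99.0)/149.3 = 33.4 kΩ.

V_th = 5.23 V, R_th = 33.4 kΩ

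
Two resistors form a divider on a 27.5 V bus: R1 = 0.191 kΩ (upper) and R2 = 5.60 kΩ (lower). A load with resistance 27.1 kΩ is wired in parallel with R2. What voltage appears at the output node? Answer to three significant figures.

V_out ≈ 26.4 V

The load sits in parallel with R2: R2‖R_L = (5600 × 27100) / (5600 + 27100) = 4641 Ω.
V_out = 27.5 × 4641 / (191 + 4641) = 27.5 × 4641/4832 = 26.4 V.
(Unloaded it would have been 26.6 V.)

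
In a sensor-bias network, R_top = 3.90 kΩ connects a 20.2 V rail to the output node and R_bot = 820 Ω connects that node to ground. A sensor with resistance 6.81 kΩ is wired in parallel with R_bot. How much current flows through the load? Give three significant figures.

I_L ≈ 0.469 mA

R_bot‖R_L = 731.9 Ω; V_out = 20.2 × 731.9/4632 = 3.192 V.
I_L = V_out / R_L = 3.192 / 6.81 kΩ = 0.469 mA.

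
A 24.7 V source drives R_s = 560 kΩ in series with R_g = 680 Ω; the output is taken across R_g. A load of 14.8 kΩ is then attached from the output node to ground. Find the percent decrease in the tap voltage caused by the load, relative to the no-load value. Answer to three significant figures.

The divider's output (Thévenin) resistance is R_s‖R_g = 679.2 Ω.
Fractional drop under load = R_th/(R_th + R_L) = 679.2 / (679.2 + 14800) = 0.04388.
So the output falls by 4.39 %.

4.39 %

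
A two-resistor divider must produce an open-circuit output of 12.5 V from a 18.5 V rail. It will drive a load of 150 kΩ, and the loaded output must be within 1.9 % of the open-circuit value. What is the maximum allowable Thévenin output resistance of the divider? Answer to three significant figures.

Loading drop = R_th/(R_th + R_L) ≤ 0.0190, so R_th ≤ R_L · ε/(1−ε) = 150 kΩ × 0.0190/0.9810 = 2.91 kΩ.

R_th ≤ 2.91 kΩ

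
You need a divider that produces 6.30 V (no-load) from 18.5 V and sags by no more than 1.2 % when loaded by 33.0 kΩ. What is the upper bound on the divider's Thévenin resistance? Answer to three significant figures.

Loading drop = R_th/(R_th + R_L) ≤ 0.0120, so R_th ≤ R_L · ε/(1−ε) = 33.0 kΩ × 0.0120/0.9880 = 401 Ω.
(Any R1, R2 with R2/(R1+R2) = 0.341 and R1‖R2 ≤ 401 Ω will meet the spec.)

R_th ≤ 401 Ω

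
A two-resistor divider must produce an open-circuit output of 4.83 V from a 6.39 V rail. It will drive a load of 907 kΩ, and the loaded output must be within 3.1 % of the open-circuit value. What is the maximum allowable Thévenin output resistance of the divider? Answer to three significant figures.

R_th ≤ 29.0 kΩ

Loading drop = R_th/(R_th + R_L) ≤ 0.0310, so R_th ≤ R_L · ε/(1−ε) = 907 kΩ × 0.0310/0.9690 = 29.0 kΩ.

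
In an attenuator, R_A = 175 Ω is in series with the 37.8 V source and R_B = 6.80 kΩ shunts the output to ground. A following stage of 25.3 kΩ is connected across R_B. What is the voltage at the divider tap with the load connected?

V_out ≈ 36.6 V

The load sits in parallel with R_B: R_B‖R_L = (6800 × 25300) / (6800 + 25300) = 5360 Ω.
V_out = 37.8 × 5360 / (175 + 5360) = 37.8 × 5360/5535 = 36.6 V.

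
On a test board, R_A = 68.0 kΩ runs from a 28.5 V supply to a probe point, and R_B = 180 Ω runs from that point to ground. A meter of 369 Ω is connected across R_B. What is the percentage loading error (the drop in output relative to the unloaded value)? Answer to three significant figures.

The divider's output (Thévenin) resistance is R_A‖R_B = 179.5 Ω.
Fractional drop under load = R_th/(R_th + R_L) = 179.5 / (179.5 + 369) = 0.3273.
So the output falls by 32.7 %.

32.7 %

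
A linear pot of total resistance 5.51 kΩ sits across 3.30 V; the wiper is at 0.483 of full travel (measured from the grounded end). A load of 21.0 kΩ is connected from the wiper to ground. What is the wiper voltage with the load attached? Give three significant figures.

V ≈ 1.50 V

The wiper splits the pot into (1−α)R = 2.849 kΩ above and αR = 2.661 kΩ below.
Lower section ‖ load = 2.362 kΩ.
V_wiper = 3.30 × 2.362/(2.849 + 2.362) = 1.50 V.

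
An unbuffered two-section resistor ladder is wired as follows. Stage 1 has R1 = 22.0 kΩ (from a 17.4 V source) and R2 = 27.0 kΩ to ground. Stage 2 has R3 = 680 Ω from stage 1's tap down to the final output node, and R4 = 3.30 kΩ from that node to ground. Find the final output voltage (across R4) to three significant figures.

Stage 2 presents R3+R4 = 3980 Ω as a load on stage 1's tap.
Stage 1's lower leg becomes R2‖(R3+R4) = 3469 Ω, so V_mid = 17.4 × 3469/25470 = 2.370 V.
Stage 2 is itself unloaded: V_out = V_mid × R4/(R3+R4) = 2.370 × 3300/3980 = 1.96 V.

V_out ≈ 1.96 V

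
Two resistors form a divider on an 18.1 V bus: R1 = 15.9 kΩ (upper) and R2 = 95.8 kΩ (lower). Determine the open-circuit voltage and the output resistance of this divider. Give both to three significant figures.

V_th is the open-circuit tap voltage: 18.1 × 95.8/(15.9 + 95.8) = 15.5 V.
With the supply zeroed, R1 and R2 appear in parallel from the tap: R_th = R1‖R2 = (15.9 × 95.8)/111.7 = 13.6 kΩ.

V_th = 15.5 V, R_th = 13.6 kΩ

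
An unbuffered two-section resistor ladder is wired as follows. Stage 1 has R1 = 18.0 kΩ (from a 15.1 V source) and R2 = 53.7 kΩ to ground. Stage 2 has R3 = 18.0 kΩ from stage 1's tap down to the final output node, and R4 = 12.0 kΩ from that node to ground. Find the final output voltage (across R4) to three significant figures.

V_out ≈ 3.12 V

Stage 2 presents R3+R4 = 30.00 kΩ as a load on stage 1's tap.
Stage 1's lower leg becomes R2‖(R3+R4) = 19.25 kΩ, so V_mid = 15.1 × 19.25/37.25 = 7.803 V.
Stage 2 is itself unloaded: V_out = V_mid × R4/(R3+R4) = 7.803 × 12.0/30.00 = 3.12 V.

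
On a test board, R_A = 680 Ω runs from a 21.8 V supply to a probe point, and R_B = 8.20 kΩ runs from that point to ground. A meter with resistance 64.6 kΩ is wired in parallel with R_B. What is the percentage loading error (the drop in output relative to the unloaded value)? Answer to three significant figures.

The divider's output (Thévenin) resistance is R_A‖R_B = 627.9 Ω.
Fractional drop under load = R_th/(R_th + R_L) = 627.9 / (627.9 + 64600) = 0.009627.
So the output falls by 0.963 %.

0.963 %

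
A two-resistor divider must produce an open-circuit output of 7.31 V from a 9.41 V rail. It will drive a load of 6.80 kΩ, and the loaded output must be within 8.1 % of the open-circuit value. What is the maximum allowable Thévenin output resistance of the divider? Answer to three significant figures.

Loading drop = R_th/(R_th + R_L) ≤ 0.0810, so R_th ≤ R_L · ε/(1−ε) = 6.80 kΩ × 0.0810/0.9190 = 599 Ω.
(Any R1, R2 with R2/(R1+R2) = 0.777 and R1‖R2 ≤ 599 Ω will meet the spec.)

R_th ≤ 599 Ω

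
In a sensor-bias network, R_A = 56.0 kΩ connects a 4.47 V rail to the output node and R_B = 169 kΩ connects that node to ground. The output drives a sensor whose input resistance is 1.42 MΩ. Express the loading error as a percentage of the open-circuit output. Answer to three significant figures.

2.88 %

The divider's output (Thévenin) resistance is R_A‖R_B = 42.06 kΩ.
Fractional drop under load = R_th/(R_th + R_L) = 42.06 / (42.06 + 1420) = 0.02877.
So the output falls by 2.88 %.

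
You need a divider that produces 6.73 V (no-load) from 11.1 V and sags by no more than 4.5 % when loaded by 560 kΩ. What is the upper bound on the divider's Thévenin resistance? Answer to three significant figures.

R_th ≤ 26.4 kΩ

Loading drop = R_th/(R_th + R_L) ≤ 0.0450, so R_th ≤ R_L · ε/(1−ε) = 560 kΩ × 0.0450/0.9550 = 26.4 kΩ.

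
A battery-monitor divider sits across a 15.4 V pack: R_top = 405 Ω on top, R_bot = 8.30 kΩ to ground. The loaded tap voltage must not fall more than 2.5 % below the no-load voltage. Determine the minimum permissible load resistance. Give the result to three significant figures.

R_L(min) ≈ 15.1 kΩ

Output resistance R_th = R_top‖R_bot = (405 × 8300)/8705 = 386.2 Ω.
The fractional drop is R_th/(R_th + R_L); requiring this ≤ 0.0250 gives R_L ≥ R_th(1/0.0250 − 1) = 386.2 × 39.00 = 15.1 kΩ.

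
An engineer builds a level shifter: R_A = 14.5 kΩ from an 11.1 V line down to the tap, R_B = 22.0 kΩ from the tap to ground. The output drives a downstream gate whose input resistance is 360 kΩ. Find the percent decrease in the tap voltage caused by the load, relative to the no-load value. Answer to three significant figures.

The divider's output (Thévenin) resistance is R_A‖R_B = 8.740 kΩ.
Fractional drop under load = R_th/(R_th + R_L) = 8.740 / (8.740 + 360) = 0.02370.
So the output falls by 2.37 %.

2.37 %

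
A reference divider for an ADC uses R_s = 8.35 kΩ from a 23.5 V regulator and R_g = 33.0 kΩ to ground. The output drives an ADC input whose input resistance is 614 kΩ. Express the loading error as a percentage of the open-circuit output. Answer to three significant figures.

1.07 %

The divider's output (Thévenin) resistance is R_s‖R_g = 6.664 kΩ.
Fractional drop under load = R_th/(R_th + R_L) = 6.664 / (6.664 + 614) = 0.01074.
So the output falls by 1.07 %.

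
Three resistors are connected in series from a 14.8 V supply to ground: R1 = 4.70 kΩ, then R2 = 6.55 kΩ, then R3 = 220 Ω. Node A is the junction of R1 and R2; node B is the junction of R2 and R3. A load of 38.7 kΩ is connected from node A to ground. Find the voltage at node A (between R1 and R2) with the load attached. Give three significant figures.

Below node A the series string R2+R3 = 6770 Ω sits in parallel with the 38700 Ω load: 5762 Ω.
V_A = 14.8 × 5762/(4700 + 5762) = 8.15 V.

V ≈ 8.15 V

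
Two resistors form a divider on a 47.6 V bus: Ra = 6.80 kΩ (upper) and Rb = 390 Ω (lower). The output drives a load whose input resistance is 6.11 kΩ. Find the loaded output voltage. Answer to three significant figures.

V_out ≈ 2.43 V

The load sits in parallel with Rb: Rb‖R_L = (390 × 6110) / (390 + 6110) = 366.6 Ω.
V_out = 47.6 × 366.6 / (6800 + 366.6) = 47.6 × 366.6/7167 = 2.43 V.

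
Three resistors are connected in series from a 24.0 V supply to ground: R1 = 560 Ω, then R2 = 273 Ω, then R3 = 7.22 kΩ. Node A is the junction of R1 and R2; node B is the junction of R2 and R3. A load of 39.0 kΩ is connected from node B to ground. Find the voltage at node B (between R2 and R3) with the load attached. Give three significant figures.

V ≈ 21.1 V

At node B, R3 is in parallel with the load: R3‖R_L = 6092 Ω.
Below node A the resistance is R2 + (R3‖R_L) = 6365 Ω, so V_A = 24.0 × 6365/6925 = 22.06 V.
Then V_B = V_A × (R3‖R_L)/(R2 + R3‖R_L) = 22.06 × 6092/6365 = 21.1 V.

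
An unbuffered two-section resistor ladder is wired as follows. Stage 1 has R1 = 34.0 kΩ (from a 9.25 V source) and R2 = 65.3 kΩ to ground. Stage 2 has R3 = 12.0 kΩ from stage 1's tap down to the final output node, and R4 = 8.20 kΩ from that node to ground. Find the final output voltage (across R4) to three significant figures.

Stage 2 presents R3+R4 = 20.20 kΩ as a load on stage 1's tap.
Stage 1's lower leg becomes R2‖(R3+R4) = 15.43 kΩ, so V_mid = 9.25 × 15.43/49.43 = 2.887 V.
Stage 2 is itself unloaded: V_out = V_mid × R4/(R3+R4) = 2.887 × 8.20/20.20 = 1.17 V.

V_out ≈ 1.17 V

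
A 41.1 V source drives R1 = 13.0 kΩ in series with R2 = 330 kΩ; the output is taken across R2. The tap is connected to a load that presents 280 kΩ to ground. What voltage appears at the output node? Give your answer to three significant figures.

V_out ≈ 37.9 V

The load sits in parallel with R2: R2‖R_L = (330 × 280) / (330 + 280) = 151.5 kΩ.
V_out = 41.1 × 151.5 / (13.0 + 151.5) = 41.1 × 151.5/164.5 = 37.9 V.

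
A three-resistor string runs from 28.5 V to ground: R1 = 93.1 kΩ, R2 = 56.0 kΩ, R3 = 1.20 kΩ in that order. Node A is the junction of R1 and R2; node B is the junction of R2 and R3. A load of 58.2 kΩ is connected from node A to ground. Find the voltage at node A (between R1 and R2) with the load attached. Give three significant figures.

Below node A the series string R2+R3 = 57.20 kΩ sits in parallel with the 58.2 kΩ load: 28.85 kΩ.
V_A = 28.5 × 28.85/(93.1 + 28.85) = 6.74 V.

V ≈ 6.74 V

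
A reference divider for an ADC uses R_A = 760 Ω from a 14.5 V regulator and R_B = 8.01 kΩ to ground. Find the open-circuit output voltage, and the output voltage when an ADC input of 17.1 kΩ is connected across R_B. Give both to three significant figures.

Open-circuit: V = 14.5 × 8010/(760 + 8010) = 13.2 V.
With the load, R_B becomes R_B‖R_L = 5455 Ω, so V = 14.5 × 5455/6215 = 12.7 V.

Unloaded: 13.2 V; loaded: 12.7 V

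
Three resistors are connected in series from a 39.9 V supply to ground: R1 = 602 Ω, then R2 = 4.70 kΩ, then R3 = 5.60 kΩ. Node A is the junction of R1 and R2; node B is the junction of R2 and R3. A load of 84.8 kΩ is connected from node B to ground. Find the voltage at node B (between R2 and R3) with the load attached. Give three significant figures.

At node B, R3 is in parallel with the load: R3‖R_L = 5253 Ω.
Below node A the resistance is R2 + (R3‖R_L) = 9953 Ω, so V_A = 39.9 × 9953/10560 = 37.62 V.
Then V_B = V_A × (R3‖R_L)/(R2 + R3‖R_L) = 37.62 × 5253/9953 = 19.9 V.

V ≈ 19.9 V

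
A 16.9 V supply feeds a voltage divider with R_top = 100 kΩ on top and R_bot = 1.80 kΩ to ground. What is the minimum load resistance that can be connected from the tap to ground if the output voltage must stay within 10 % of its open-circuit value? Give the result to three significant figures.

Output resistance R_th = R_top‖R_bot = (100 × 1.80)/101.8 = 1.768 kΩ.
The fractional drop is R_th/(R_th + R_L); requiring this ≤ 0.100 gives R_L ≥ R_th(1/0.100 − 1) = 1.768 × 9.000 = 15.9 kΩ.

R_L(min) ≈ 15.9 kΩ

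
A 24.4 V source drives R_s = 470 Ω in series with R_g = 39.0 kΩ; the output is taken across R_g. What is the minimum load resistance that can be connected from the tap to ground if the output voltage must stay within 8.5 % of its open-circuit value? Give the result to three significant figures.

R_L(min) ≈ 5.00 kΩ

Output resistance R_th = R_s‖R_g = (470 × 39000)/39470 = 464.4 Ω.
The fractional drop is R_th/(R_th + R_L); requiring this ≤ 0.0850 gives R_L ≥ R_th(1/0.0850 − 1) = 464.4 × 10.76 = 5.00 kΩ.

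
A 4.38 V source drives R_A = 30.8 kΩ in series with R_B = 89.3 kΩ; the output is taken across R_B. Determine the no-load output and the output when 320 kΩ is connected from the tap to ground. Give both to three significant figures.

Unloaded: 3.26 V; loaded: 3.04 V

Open-circuit: V = 4.38 × 89.3/(30.8 + 89.3) = 3.26 V.
With the load, R_B becomes R_B‖R_L = 69.82 kΩ, so V = 4.38 × 69.82/100.6 = 3.04 V.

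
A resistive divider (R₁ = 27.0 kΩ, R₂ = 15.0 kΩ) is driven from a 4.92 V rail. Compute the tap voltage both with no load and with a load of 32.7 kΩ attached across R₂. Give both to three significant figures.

Unloaded: 1.76 V; loaded: 1.36 V

Open-circuit: V = 4.92 × 15.0/(27.0 + 15.0) = 1.76 V.
With the load, R₂ becomes R₂‖R_L = 10.28 kΩ, so V = 4.92 × 10.28/37.28 = 1.36 V.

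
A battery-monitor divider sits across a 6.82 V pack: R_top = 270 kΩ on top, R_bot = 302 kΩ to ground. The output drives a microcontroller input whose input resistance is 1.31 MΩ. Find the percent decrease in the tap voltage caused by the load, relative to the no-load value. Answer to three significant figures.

9.81 %

The divider's output (Thévenin) resistance is R_top‖R_bot = 142.6 kΩ.
Fractional drop under load = R_th/(R_th + R_L) = 142.6 / (142.6 + 1310) = 0.09814.
So the output falls by 9.81 %.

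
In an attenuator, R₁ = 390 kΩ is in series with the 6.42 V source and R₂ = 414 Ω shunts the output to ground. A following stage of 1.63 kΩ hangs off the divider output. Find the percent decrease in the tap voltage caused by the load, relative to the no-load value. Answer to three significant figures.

The divider's output (Thévenin) resistance is R₁‖R₂ = 413.6 Ω.
Fractional drop under load = R_th/(R_th + R_L) = 413.6 / (413.6 + 1630) = 0.2024.
So the output falls by 20.2 %.

20.2 %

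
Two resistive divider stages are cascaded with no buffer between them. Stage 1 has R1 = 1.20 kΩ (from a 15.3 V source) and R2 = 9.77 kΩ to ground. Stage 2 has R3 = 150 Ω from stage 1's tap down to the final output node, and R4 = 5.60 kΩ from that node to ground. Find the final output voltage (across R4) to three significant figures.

Stage 2 presents R3+R4 = 5750 Ω as a load on stage 1's tap.
Stage 1's lower leg becomes R2‖(R3+R4) = 3620 Ω, so V_mid = 15.3 × 3620/4820 = 11.49 V.
Stage 2 is itself unloaded: V_out = V_mid × R4/(R3+R4) = 11.49 × 5600/5750 = 11.2 V.

V_out ≈ 11.2 V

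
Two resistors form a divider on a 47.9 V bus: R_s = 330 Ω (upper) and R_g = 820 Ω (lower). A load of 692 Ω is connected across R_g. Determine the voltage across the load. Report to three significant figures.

V_out ≈ 25.5 V

The load sits in parallel with R_g: R_g‖R_L = (820 × 692) / (820 + 692) = 375.3 Ω.
V_out = 47.9 × 375.3 / (330 + 375.3) = 47.9 × 375.3/705.3 = 25.5 V.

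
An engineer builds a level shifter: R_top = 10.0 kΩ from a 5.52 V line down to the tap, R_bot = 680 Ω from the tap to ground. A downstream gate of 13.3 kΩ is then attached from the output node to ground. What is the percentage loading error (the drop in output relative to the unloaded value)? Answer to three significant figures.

4.57 %

The divider's output (Thévenin) resistance is R_top‖R_bot = 636.7 Ω.
Fractional drop under load = R_th/(R_th + R_L) = 636.7 / (636.7 + 13300) = 0.04569.
So the output falls by 4.57 %.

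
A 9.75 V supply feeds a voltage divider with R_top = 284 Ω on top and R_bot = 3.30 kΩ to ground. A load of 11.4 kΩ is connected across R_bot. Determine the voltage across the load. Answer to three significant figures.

The load sits in parallel with R_bot: R_bot‖R_L = (3300 × 11400) / (3300 + 11400) = 2559 Ω.
V_out = 9.75 × 2559 / (284 + 2559) = 9.75 × 2559/2843 = 8.78 V.

V_out ≈ 8.78 V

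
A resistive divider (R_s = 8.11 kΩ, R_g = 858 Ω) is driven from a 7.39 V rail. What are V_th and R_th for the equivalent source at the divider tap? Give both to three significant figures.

V_th is the open-circuit tap voltage: 7.39 × 858/(8110 + 858) = 0.707 V.
With the supply zeroed, R_s and R_g appear in parallel from the tap: R_th = R_s‖R_g = (8110 × 858)/8968 = 776 Ω.

V_th = 0.707 V, R_th = 776 Ω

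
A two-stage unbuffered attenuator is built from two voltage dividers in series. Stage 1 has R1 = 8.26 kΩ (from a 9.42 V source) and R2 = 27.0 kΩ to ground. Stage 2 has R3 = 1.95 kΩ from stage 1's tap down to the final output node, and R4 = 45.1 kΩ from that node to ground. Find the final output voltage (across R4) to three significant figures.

V_out ≈ 6.09 V

Stage 2 presents R3+R4 = 47.05 kΩ as a load on stage 1's tap.
Stage 1's lower leg becomes R2‖(R3+R4) = 17.16 kΩ, so V_mid = 9.42 × 17.16/25.42 = 6.358 V.
Stage 2 is itself unloaded: V_out = V_mid × R4/(R3+R4) = 6.358 × 45.1/47.05 = 6.09 V.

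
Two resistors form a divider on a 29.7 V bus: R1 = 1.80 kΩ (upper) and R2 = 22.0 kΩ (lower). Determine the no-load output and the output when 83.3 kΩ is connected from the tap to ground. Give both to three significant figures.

Unloaded: 27.5 V; loaded: 26.9 V

Open-circuit: V = 29.7 × 22.0/(1.80 + 22.0) = 27.5 V.
With the load, R2 becomes R2‖R_L = 17.40 kΩ, so V = 29.7 × 17.40/19.20 = 26.9 V.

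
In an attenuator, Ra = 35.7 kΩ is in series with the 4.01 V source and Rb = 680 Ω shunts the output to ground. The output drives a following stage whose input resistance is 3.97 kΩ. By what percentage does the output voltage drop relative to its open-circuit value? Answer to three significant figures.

14.4 %

Unloaded V = 4.01 × 680/36380 = 0.074953 V.
Loaded: Rb‖R_L = 580.6 Ω, giving V = 4.01 × 580.6/36280 = 0.064168 V.
Drop = (0.074953 − 0.064168) / 0.074953 = 14.4 %.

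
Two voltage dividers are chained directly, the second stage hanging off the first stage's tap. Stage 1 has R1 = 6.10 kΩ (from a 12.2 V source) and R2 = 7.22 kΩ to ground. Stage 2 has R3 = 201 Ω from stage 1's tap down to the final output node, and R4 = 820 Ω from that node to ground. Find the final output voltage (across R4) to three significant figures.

V_out ≈ 1.25 V

Stage 2 presents R3+R4 = 1021 Ω as a load on stage 1's tap.
Stage 1's lower leg becomes R2‖(R3+R4) = 894.5 Ω, so V_mid = 12.2 × 894.5/6995 = 1.560 V.
Stage 2 is itself unloaded: V_out = V_mid × R4/(R3+R4) = 1.560 × 820/1021 = 1.25 V.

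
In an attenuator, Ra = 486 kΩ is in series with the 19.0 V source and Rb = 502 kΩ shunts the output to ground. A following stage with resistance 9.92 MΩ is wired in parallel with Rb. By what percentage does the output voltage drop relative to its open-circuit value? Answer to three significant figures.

The divider's output (Thévenin) resistance is Ra‖Rb = 246.9 kΩ.
Fractional drop under load = R_th/(R_th + R_L) = 246.9 / (246.9 + 9920) = 0.02429.
So the output falls by 2.43 %.

2.43 %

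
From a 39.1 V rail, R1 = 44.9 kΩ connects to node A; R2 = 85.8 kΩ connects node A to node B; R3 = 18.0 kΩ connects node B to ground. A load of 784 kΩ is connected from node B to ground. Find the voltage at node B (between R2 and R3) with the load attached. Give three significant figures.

V ≈ 4.64 V

At node B, R3 is in parallel with the load: R3‖R_L = 17.60 kΩ.
Below node A the resistance is R2 + (R3‖R_L) = 103.4 kΩ, so V_A = 39.1 × 103.4/148.3 = 27.26 V.
Then V_B = V_A × (R3‖R_L)/(R2 + R3‖R_L) = 27.26 × 17.60/103.4 = 4.64 V.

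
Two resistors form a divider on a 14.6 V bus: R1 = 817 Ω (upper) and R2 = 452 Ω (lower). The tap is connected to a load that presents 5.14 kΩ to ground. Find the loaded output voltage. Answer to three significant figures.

V_out ≈ 4.92 V

The load sits in parallel with R2: R2‖R_L = (452 × 5140) / (452 + 5140) = 415.5 Ω.
V_out = 14.6 × 415.5 / (817 + 415.5) = 14.6 × 415.5/1232 = 4.92 V.
(Unloaded it would have been 5.20 V.)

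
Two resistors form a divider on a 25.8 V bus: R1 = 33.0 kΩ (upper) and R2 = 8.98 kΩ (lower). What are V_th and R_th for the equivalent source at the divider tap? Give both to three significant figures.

V_th is the open-circuit tap voltage: 25.8 × 8.98/(33.0 + 8.98) = 5.52 V.
With the supply zeroed, R1 and R2 appear in parallel from the tap: R_th = R1‖R2 = (33.0 × 8.98)/41.98 = 7.06 kΩ.

V_th = 5.52 V, R_th = 7.06 kΩ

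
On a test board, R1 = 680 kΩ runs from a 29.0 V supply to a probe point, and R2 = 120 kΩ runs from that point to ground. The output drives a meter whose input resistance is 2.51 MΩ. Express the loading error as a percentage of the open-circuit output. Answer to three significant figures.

The divider's output (Thévenin) resistance is R1‖R2 = 102.0 kΩ.
Fractional drop under load = R_th/(R_th + R_L) = 102.0 / (102.0 + 2510) = 0.03905.
So the output falls by 3.91 %.

3.91 %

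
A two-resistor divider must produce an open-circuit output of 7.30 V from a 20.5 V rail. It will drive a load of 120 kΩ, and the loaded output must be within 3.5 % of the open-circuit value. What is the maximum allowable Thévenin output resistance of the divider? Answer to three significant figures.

R_th ≤ 4.35 kΩ

Loading drop = R_th/(R_th + R_L) ≤ 0.0350, so R_th ≤ R_L · ε/(1−ε) = 120 kΩ × 0.0350/0.9650 = 4.35 kΩ.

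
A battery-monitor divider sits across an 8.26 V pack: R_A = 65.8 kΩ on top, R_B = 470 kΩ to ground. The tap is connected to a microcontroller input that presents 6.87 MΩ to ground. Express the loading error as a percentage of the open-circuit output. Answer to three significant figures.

0.833 %

The divider's output (Thévenin) resistance is R_A‖R_B = 57.72 kΩ.
Fractional drop under load = R_th/(R_th + R_L) = 57.72 / (57.72 + 6870) = 0.008332.
So the output falls by 0.833 %.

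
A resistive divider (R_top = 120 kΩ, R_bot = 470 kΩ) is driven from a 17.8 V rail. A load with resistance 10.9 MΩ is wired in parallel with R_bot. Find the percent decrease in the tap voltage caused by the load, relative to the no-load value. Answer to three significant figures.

0.869 %

The divider's output (Thévenin) resistance is R_top‖R_bot = 95.59 kΩ.
Fractional drop under load = R_th/(R_th + R_L) = 95.59 / (95.59 + 10900) = 0.008694.
So the output falls by 0.869 %.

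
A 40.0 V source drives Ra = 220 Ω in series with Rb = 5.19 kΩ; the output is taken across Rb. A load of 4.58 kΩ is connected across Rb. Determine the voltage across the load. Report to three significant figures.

The load sits in parallel with Rb: Rb‖R_L = (5190 × 4580) / (5190 + 4580) = 2433 Ω.
V_out = 40.0 × 2433 / (220 + 2433) = 40.0 × 2433/2653 = 36.7 V.
(Unloaded it would have been 38.4 V.)

V_out ≈ 36.7 V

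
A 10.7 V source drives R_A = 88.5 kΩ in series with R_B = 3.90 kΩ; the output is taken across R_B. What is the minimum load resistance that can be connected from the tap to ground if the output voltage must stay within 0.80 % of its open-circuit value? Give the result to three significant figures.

R_L(min) ≈ 463 kΩ

Output resistance R_th = R_A‖R_B = (88.5 × 3.90)/92.40 = 3.735 kΩ.
The fractional drop is R_th/(R_th + R_L); requiring this ≤ 0.00800 gives R_L ≥ R_th(1/0.00800 − 1) = 3.735 × 124.0 = 463 kΩ.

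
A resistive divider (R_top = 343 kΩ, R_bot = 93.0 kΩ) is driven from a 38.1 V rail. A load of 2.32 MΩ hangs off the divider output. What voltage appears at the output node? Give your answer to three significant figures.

V_out ≈ 7.88 V

The load sits in parallel with R_bot: R_bot‖R_L = (93.0 × 2320) / (93.0 + 2320) = 89.42 kΩ.
V_out = 38.1 × 89.42 / (343 + 89.42) = 38.1 × 89.42/432.4 = 7.88 V.
(Unloaded it would have been 8.13 V.)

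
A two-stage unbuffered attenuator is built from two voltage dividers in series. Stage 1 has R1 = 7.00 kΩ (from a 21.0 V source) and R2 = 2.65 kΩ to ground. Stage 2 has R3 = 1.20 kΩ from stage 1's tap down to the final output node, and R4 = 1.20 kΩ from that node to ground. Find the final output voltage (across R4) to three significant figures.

V_out ≈ 1.60 V

Stage 2 presents R3+R4 = 2.400 kΩ as a load on stage 1's tap.
Stage 1's lower leg becomes R2‖(R3+R4) = 1.259 kΩ, so V_mid = 21.0 × 1.259/8.259 = 3.202 V.
Stage 2 is itself unloaded: V_out = V_mid × R4/(R3+R4) = 3.202 × 1.20/2.400 = 1.60 V.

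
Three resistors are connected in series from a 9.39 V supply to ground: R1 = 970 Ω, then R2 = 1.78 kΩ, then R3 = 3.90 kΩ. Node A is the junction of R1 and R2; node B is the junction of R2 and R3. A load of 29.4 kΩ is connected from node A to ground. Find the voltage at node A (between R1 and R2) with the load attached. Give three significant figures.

Below node A the series string R2+R3 = 5680 Ω sits in parallel with the 29400 Ω load: 4760 Ω.
V_A = 9.39 × 4760/(970 + 4760) = 7.80 V.

V ≈ 7.80 V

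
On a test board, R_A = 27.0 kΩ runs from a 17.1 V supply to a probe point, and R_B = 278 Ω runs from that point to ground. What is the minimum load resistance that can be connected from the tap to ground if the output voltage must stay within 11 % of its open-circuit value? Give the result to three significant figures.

R_L(min) ≈ 2.23 kΩ

Output resistance R_th = R_A‖R_B = (27000 × 278)/27280 = 275.2 Ω.
The fractional drop is R_th/(R_th + R_L); requiring this ≤ 0.110 gives R_L ≥ R_th(1/0.110 − 1) = 275.2 × 8.091 = 2.23 kΩ.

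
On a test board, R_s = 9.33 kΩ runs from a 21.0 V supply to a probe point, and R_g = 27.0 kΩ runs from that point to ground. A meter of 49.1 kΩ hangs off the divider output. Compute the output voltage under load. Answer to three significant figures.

The load sits in parallel with R_g: R_g‖R_L = (27.0 × 49.1) / (27.0 + 49.1) = 17.42 kΩ.
V_out = 21.0 × 17.42 / (9.33 + 17.42) = 21.0 × 17.42/26.75 = 13.7 V.

V_out ≈ 13.7 V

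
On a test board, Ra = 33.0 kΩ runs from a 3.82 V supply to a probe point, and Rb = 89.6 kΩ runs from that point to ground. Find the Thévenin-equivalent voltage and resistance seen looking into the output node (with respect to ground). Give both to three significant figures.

V_th is the open-circuit tap voltage: 3.82 × 89.6/(33.0 + 89.6) = 2.79 V.
With the supply zeroed, Ra and Rb appear in parallel from the tap: R_th = Ra‖Rb = (33.0 × 89.6)/122.6 = 24.1 kΩ.

V_th = 2.79 V, R_th = 24.1 kΩ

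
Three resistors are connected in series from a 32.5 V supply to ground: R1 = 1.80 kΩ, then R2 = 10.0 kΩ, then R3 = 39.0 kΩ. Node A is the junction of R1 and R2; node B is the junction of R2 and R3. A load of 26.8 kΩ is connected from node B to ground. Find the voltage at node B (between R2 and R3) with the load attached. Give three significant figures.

At node B, R3 is in parallel with the load: R3‖R_L = 15.88 kΩ.
Below node A the resistance is R2 + (R3‖R_L) = 25.88 kΩ, so V_A = 32.5 × 25.88/27.68 = 30.39 V.
Then V_B = V_A × (R3‖R_L)/(R2 + R3‖R_L) = 30.39 × 15.88/25.88 = 18.6 V.

V ≈ 18.6 V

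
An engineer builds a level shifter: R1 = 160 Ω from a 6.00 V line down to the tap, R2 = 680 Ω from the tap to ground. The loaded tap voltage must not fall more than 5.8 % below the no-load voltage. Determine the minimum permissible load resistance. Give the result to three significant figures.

R_L(min) ≈ 2.10 kΩ

Output resistance R_th = R1‖R2 = (160 × 680)/840.0 = 129.5 Ω.
The fractional drop is R_th/(R_th + R_L); requiring this ≤ 0.0580 gives R_L ≥ R_th(1/0.0580 − 1) = 129.5 × 16.24 = 2.10 kΩ.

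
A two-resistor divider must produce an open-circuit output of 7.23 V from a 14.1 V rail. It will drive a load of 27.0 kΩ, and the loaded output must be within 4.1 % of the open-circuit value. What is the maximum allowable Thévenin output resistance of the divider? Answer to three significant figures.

R_th ≤ 1.15 kΩ

Loading drop = R_th/(R_th + R_L) ≤ 0.0410, so R_th ≤ R_L · ε/(1−ε) = 27.0 kΩ × 0.0410/0.9590 = 1.15 kΩ.
(Any R1, R2 with R2/(R1+R2) = 0.513 and R1‖R2 ≤ 1.15 kΩ will meet the spec.)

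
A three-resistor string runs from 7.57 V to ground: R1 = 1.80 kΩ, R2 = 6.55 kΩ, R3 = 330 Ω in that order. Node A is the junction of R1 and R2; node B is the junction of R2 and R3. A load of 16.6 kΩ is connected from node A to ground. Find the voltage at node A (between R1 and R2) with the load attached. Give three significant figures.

V ≈ 5.53 V

Below node A the series string R2+R3 = 6880 Ω sits in parallel with the 16600 Ω load: 4864 Ω.
V_A = 7.57 × 4864/(1800 + 4864) = 5.53 V.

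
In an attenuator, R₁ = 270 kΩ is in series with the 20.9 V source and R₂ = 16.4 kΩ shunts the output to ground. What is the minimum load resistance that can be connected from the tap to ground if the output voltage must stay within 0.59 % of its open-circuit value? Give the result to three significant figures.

Output resistance R_th = R₁‖R₂ = (270 × 16.4)/286.4 = 15.46 kΩ.
The fractional drop is R_th/(R_th + R_L); requiring this ≤ 0.00590 gives R_L ≥ R_th(1/0.00590 − 1) = 15.46 × 168.5 = 2.61 MΩ.

R_L(min) ≈ 2.61 MΩ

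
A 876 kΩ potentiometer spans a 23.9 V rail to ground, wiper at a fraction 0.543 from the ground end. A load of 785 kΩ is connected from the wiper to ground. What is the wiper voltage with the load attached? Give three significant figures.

V ≈ 10.2 V

The wiper splits the pot into (1−α)R = 400.3 kΩ above and αR = 475.7 kΩ below.
Lower section ‖ load = 296.2 kΩ.
V_wiper = 23.9 × 296.2/(400.3 + 296.2) = 10.2 V.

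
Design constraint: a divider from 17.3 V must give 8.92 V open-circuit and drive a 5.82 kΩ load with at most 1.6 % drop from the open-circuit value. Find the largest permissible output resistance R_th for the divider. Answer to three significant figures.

Loading drop = R_th/(R_th + R_L) ≤ 0.0160, so R_th ≤ R_L · ε/(1−ε) = 5.82 kΩ × 0.0160/0.9840 = 94.6 Ω.

R_th ≤ 94.6 Ω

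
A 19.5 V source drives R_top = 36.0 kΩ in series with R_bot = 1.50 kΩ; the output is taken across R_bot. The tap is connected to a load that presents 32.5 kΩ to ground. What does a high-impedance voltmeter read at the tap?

The load sits in parallel with R_bot: R_bot‖R_L = (1.50 × 32.5) / (1.50 + 32.5) = 1.434 kΩ.
V_out = 19.5 × 1.434 / (36.0 + 1.434) = 19.5 × 1.434/37.43 = 0.747 V.

V_out ≈ 0.747 V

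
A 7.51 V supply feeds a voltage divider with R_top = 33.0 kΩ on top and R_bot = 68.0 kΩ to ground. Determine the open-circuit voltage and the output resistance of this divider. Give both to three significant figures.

V_th = 5.06 V, R_th = 22.2 kΩ

V_th is the open-circuit tap voltage: 7.51 × 68.0/(33.0 + 68.0) = 5.06 V.
With the supply zeroed, R_top and R_bot appear in parallel from the tap: R_th = R_top‖R_bot = (33.0 × 68.0)/101.0 = 22.2 kΩ.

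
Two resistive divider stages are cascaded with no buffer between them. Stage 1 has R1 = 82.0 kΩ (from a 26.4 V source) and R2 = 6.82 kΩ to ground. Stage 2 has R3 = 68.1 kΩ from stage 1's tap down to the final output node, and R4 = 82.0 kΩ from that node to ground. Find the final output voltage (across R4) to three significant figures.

Stage 2 presents R3+R4 = 150.1 kΩ as a load on stage 1's tap.
Stage 1's lower leg becomes R2‖(R3+R4) = 6.524 kΩ, so V_mid = 26.4 × 6.524/88.52 = 1.946 V.
Stage 2 is itself unloaded: V_out = V_mid × R4/(R3+R4) = 1.946 × 82.0/150.1 = 1.06 V.

V_out ≈ 1.06 V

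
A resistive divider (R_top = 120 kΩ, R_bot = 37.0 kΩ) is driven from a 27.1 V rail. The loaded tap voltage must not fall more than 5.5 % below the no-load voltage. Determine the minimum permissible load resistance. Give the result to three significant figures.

R_L(min) ≈ 486 kΩ

Output resistance R_th = R_top‖R_bot = (120 × 37.0)/157.0 = 28.28 kΩ.
The fractional drop is R_th/(R_th + R_L); requiring this ≤ 0.0550 gives R_L ≥ R_th(1/0.0550 − 1) = 28.28 × 17.18 = 486 kΩ.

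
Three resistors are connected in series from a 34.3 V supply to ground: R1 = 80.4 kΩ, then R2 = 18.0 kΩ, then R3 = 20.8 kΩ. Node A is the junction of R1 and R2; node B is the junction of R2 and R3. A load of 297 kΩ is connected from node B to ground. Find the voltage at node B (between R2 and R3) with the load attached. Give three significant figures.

At node B, R3 is in parallel with the load: R3‖R_L = 19.44 kΩ.
Below node A the resistance is R2 + (R3‖R_L) = 37.44 kΩ, so V_A = 34.3 × 37.44/117.8 = 10.90 V.
Then V_B = V_A × (R3‖R_L)/(R2 + R3‖R_L) = 10.90 × 19.44/37.44 = 5.66 V.

V ≈ 5.66 V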